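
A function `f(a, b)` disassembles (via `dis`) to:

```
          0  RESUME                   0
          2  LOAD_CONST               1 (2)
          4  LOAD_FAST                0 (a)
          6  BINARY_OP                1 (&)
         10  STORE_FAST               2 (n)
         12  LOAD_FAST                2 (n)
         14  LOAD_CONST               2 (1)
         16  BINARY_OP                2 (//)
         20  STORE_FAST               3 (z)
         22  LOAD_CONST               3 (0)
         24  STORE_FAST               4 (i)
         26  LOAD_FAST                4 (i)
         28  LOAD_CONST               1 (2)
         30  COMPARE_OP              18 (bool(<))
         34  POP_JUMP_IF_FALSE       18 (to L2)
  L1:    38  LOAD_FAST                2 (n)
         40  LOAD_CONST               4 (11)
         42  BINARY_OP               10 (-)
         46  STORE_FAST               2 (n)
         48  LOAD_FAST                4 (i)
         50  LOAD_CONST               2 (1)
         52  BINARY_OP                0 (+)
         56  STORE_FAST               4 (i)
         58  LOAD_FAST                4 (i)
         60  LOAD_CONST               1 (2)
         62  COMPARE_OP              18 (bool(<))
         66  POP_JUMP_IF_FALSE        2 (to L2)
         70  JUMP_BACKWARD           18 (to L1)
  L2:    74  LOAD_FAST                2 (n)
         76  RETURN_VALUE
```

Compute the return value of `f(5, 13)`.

LOAD_CONST → push 2. Stack: [2]
LOAD_FAST a → push 5. Stack: [2, 5]
BINARY_OP & → 2 & 5 = 0. Stack: [0]
STORE_FAST n → n=0. Stack: []
LOAD_FAST n → push 0. Stack: [0]
LOAD_CONST → push 1. Stack: [0, 1]
BINARY_OP // → 0 // 1 = 0. Stack: [0]
STORE_FAST z → z=0. Stack: []
LOAD_CONST → push 0. Stack: [0]
STORE_FAST i → i=0. Stack: []
LOAD_FAST i → push 0. Stack: [0]
LOAD_CONST → push 2. Stack: [0, 2]
COMPARE_OP bool(<) → 0 vs 2 = True. Stack: [True]
POP_JUMP_IF_FALSE → pop True; no jump. Stack: []
LOAD_FAST n → push 0. Stack: [0]
LOAD_CONST → push 11. Stack: [0, 11]
BINARY_OP - → 0 - 11 = -11. Stack: [-11]
STORE_FAST n → n=-11. Stack: []
LOAD_FAST i → push 0. Stack: [0]
LOAD_CONST → push 1. Stack: [0, 1]
BINARY_OP + → 0 + 1 = 1. Stack: [1]
STORE_FAST i → i=1. Stack: []
LOAD_FAST i → push 1. Stack: [1]
LOAD_CONST → push 2. Stack: [1, 2]
COMPARE_OP bool(<) → 1 vs 2 = True. Stack: [True]
POP_JUMP_IF_FALSE → pop True; no jump. Stack: []
LOAD_FAST n → push -11. Stack: [-11]
LOAD_CONST → push 11. Stack: [-11, 11]
BINARY_OP - → -11 - 11 = -22. Stack: [-22]
STORE_FAST n → n=-22. Stack: []
LOAD_FAST i → push 1. Stack: [1]
LOAD_CONST → push 1. Stack: [1, 1]
BINARY_OP + → 1 + 1 = 2. Stack: [2]
STORE_FAST i → i=2. Stack: []
LOAD_FAST i → push 2. Stack: [2]
LOAD_CONST → push 2. Stack: [2, 2]
COMPARE_OP bool(<) → 2 vs 2 = False. Stack: [False]
POP_JUMP_IF_FALSE → pop False; jump. Stack: []
LOAD_FAST n → push -22. Stack: [-22]
RETURN_VALUE → return -22.

-22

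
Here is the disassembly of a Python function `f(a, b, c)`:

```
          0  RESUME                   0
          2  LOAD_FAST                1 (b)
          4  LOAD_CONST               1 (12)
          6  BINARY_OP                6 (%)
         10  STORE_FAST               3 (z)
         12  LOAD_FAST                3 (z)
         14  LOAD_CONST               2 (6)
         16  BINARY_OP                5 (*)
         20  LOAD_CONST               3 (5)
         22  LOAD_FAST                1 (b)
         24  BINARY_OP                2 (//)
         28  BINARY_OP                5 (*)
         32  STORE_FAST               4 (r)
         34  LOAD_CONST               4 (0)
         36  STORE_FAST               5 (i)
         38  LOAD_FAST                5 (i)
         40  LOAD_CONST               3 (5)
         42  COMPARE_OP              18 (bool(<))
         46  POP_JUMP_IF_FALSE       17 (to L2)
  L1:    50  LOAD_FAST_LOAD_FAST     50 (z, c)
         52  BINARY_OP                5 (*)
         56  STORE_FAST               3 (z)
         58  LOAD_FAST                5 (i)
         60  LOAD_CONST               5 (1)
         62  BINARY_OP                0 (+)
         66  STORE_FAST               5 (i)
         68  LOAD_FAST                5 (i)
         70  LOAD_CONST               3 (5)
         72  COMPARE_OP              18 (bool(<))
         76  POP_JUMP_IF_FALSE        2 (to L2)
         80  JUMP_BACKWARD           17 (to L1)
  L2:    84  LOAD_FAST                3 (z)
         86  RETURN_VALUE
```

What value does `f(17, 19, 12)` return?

1741824

LOAD_FAST b → push 19
LOAD_CONST → push 12
BINARY_OP % → 19 % 12 = 7
STORE_FAST z → z=7
LOAD_FAST z → push 7
LOAD_CONST → push 6
BINARY_OP * → 7 * 6 = 42
LOAD_CONST → push 5
LOAD_FAST b → push 19
BINARY_OP // → 5 // 19 = 0
BINARY_OP * → 42 * 0 = 0
STORE_FAST r → r=0
LOAD_CONST → push 0
STORE_FAST i → i=0
LOAD_FAST i → push 0
LOAD_CONST → push 5
COMPARE_OP bool(<) → 0 vs 5 = True
POP_JUMP_IF_FALSE → pop True; no jump
LOAD_FAST_LOAD_FAST z,c → push 7,12
BINARY_OP * → 7 * 12 = 84
STORE_FAST z → z=84
LOAD_FAST i → push 0
LOAD_CONST → push 1
BINARY_OP + → 0 + 1 = 1
STORE_FAST i → i=1
LOAD_FAST i → push 1
LOAD_CONST → push 5
COMPARE_OP bool(<) → 1 vs 5 = True
POP_JUMP_IF_FALSE → pop True; no jump
LOAD_FAST_LOAD_FAST z,c → push 84,12
BINARY_OP * → 84 * 12 = 1008
STORE_FAST z → z=1008
LOAD_FAST i → push 1
LOAD_CONST → push 1
BINARY_OP + → 1 + 1 = 2
STORE_FAST i → i=2
LOAD_FAST i → push 2
LOAD_CONST → push 5
COMPARE_OP bool(<) → 2 vs 5 = True
POP_JUMP_IF_FALSE → pop True; no jump
LOAD_FAST_LOAD_FAST z,c → push 1008,12
BINARY_OP * → 1008 * 12 = 12096
STORE_FAST z → z=12096
LOAD_FAST i → push 2
LOAD_CONST → push 1
BINARY_OP + → 2 + 1 = 3
STORE_FAST i → i=3
LOAD_FAST i → push 3
LOAD_CONST → push 5
COMPARE_OP bool(<) → 3 vs 5 = True
POP_JUMP_IF_FALSE → pop True; no jump
LOAD_FAST_LOAD_FAST z,c → push 12096,12
BINARY_OP * → 12096 * 12 = 145152
STORE_FAST z → z=145152
LOAD_FAST i → push 3
LOAD_CONST → push 1
BINARY_OP + → 3 + 1 = 4
STORE_FAST i → i=4
LOAD_FAST i → push 4
LOAD_CONST → push 5
COMPARE_OP bool(<) → 4 vs 5 = True
POP_JUMP_IF_FALSE → pop True; no jump
LOAD_FAST_LOAD_FAST z,c → push 145152,12
BINARY_OP * → 145152 * 12 = 1741824
STORE_FAST z → z=1741824
LOAD_FAST i → push 4
LOAD_CONST → push 1
BINARY_OP + → 4 + 1 = 5
STORE_FAST i → i=5
LOAD_FAST i → push 5
LOAD_CONST → push 5
COMPARE_OP bool(<) → 5 vs 5 = False
POP_JUMP_IF_FALSE → pop False; jump
LOAD_FAST z → push 1741824
RETURN_VALUE → return 1741824.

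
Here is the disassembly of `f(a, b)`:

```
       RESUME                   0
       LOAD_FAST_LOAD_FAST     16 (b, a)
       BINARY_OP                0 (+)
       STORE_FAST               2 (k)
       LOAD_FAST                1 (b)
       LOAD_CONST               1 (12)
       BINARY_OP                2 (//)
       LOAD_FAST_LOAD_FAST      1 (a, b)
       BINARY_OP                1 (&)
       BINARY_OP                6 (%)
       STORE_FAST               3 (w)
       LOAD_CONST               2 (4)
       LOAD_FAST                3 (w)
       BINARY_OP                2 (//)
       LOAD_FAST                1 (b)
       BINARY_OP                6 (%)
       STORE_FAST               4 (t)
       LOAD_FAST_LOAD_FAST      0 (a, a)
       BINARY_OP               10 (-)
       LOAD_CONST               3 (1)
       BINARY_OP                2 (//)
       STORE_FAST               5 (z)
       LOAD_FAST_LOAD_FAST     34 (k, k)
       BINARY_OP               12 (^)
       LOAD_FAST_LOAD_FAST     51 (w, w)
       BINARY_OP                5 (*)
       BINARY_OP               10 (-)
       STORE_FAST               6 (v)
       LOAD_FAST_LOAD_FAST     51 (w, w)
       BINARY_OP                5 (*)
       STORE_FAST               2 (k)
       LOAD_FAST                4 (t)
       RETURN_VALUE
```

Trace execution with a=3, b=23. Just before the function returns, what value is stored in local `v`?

-1

LOAD_FAST_LOAD_FAST b,a → push 23,3. Stack: [23, 3]
BINARY_OP + → 23 + 3 = 26. Stack: [26]
STORE_FAST k → k=26. Stack: []
LOAD_FAST b → push 23. Stack: [23]
LOAD_CONST → push 12. Stack: [23, 12]
BINARY_OP // → 23 // 12 = 1. Stack: [1]
LOAD_FAST_LOAD_FAST a,b → push 3,23. Stack: [1, 3, 23]
BINARY_OP & → 3 & 23 = 3. Stack: [1, 3]
BINARY_OP % → 1 % 3 = 1. Stack: [1]
STORE_FAST w → w=1. Stack: []
LOAD_CONST → push 4. Stack: [4]
LOAD_FAST w → push 1. Stack: [4, 1]
BINARY_OP // → 4 // 1 = 4. Stack: [4]
LOAD_FAST b → push 23. Stack: [4, 23]
BINARY_OP % → 4 % 23 = 4. Stack: [4]
STORE_FAST t → t=4. Stack: []
LOAD_FAST_LOAD_FAST a,a → push 3,3. Stack: [3, 3]
BINARY_OP - → 3 - 3 = 0. Stack: [0]
LOAD_CONST → push 1. Stack: [0, 1]
BINARY_OP // → 0 // 1 = 0. Stack: [0]
STORE_FAST z → z=0. Stack: []
LOAD_FAST_LOAD_FAST k,k → push 26,26. Stack: [26, 26]
BINARY_OP ^ → 26 ^ 26 = 0. Stack: [0]
LOAD_FAST_LOAD_FAST w,w → push 1,1. Stack: [0, 1, 1]
BINARY_OP * → 1 * 1 = 1. Stack: [0, 1]
BINARY_OP - → 0 - 1 = -1. Stack: [-1]
STORE_FAST v → v=-1. Stack: []
LOAD_FAST_LOAD_FAST w,w → push 1,1. Stack: [1, 1]
BINARY_OP * → 1 * 1 = 1. Stack: [1]
STORE_FAST k → k=1. Stack: []
LOAD_FAST t → push 4. Stack: [4]
RETURN_VALUE → return 4.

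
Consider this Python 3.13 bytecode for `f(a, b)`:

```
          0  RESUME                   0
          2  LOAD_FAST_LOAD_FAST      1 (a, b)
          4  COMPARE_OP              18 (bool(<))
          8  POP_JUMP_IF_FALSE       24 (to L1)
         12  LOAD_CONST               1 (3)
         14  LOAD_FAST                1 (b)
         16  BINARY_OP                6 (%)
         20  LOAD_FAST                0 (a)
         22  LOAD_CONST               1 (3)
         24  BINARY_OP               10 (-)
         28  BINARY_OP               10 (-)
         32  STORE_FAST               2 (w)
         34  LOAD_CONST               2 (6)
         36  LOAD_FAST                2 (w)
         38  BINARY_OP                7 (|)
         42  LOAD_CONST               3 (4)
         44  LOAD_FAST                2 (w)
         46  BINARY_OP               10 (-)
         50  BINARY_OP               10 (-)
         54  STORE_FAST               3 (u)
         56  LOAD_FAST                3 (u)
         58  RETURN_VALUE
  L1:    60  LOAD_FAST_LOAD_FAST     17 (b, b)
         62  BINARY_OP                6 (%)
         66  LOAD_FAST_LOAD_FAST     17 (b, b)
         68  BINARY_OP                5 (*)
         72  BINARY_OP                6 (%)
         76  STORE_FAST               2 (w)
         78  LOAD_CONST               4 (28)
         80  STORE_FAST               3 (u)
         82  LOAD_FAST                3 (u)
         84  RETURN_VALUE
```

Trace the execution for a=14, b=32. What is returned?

-14

LOAD_FAST_LOAD_FAST a,b → push 14,32. Stack: [14, 32]
COMPARE_OP bool(<) → 14 vs 32 = True. Stack: [True]
POP_JUMP_IF_FALSE → pop True; no jump. Stack: []
LOAD_CONST → push 3. Stack: [3]
LOAD_FAST b → push 32. Stack: [3, 32]
BINARY_OP % → 3 % 32 = 3. Stack: [3]
LOAD_FAST a → push 14. Stack: [3, 14]
LOAD_CONST → push 3. Stack: [3, 14, 3]
BINARY_OP - → 14 - 3 = 11. Stack: [3, 11]
BINARY_OP - → 3 - 11 = -8. Stack: [-8]
STORE_FAST w → w=-8. Stack: []
LOAD_CONST → push 6. Stack: [6]
LOAD_FAST w → push -8. Stack: [6, -8]
BINARY_OP | → 6 | -8 = -2. Stack: [-2]
LOAD_CONST → push 4. Stack: [-2, 4]
LOAD_FAST w → push -8. Stack: [-2, 4, -8]
BINARY_OP - → 4 - -8 = 12. Stack: [-2, 12]
BINARY_OP - → -2 - 12 = -14. Stack: [-14]
STORE_FAST u → u=-14. Stack: []
LOAD_FAST u → push -14. Stack: [-14]
RETURN_VALUE → return -14.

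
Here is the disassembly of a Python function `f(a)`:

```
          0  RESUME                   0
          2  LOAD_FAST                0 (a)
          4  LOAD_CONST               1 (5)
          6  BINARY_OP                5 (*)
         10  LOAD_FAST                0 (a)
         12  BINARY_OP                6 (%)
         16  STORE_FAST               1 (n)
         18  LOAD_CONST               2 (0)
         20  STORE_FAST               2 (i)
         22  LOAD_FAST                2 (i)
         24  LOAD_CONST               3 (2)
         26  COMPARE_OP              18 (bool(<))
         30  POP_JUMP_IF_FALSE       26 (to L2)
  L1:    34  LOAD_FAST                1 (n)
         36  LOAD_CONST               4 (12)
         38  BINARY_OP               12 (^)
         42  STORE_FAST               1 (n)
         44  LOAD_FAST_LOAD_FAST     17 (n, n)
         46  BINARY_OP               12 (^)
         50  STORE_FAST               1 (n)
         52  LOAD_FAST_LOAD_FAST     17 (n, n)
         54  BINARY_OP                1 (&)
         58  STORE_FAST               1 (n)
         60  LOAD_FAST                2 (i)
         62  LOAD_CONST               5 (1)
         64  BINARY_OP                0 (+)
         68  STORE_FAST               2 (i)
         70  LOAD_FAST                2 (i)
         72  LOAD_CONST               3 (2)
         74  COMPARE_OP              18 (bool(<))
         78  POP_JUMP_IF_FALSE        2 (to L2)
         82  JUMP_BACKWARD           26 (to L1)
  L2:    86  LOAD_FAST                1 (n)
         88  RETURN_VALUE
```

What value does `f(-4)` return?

LOAD_FAST a → push -4. Stack: [-4]
LOAD_CONST → push 5. Stack: [-4, 5]
BINARY_OP * → -4 * 5 = -20. Stack: [-20]
LOAD_FAST a → push -4. Stack: [-20, -4]
BINARY_OP % → -20 % -4 = 0. Stack: [0]
STORE_FAST n → n=0. Stack: []
LOAD_CONST → push 0. Stack: [0]
STORE_FAST i → i=0. Stack: []
LOAD_FAST i → push 0. Stack: [0]
LOAD_CONST → push 2. Stack: [0, 2]
COMPARE_OP bool(<) → 0 vs 2 = True. Stack: [True]
POP_JUMP_IF_FALSE → pop True; no jump. Stack: []
LOAD_FAST n → push 0. Stack: [0]
LOAD_CONST → push 12. Stack: [0, 12]
BINARY_OP ^ → 0 ^ 12 = 12. Stack: [12]
STORE_FAST n → n=12. Stack: []
LOAD_FAST_LOAD_FAST n,n → push 12,12. Stack: [12, 12]
BINARY_OP ^ → 12 ^ 12 = 0. Stack: [0]
STORE_FAST n → n=0. Stack: []
LOAD_FAST_LOAD_FAST n,n → push 0,0. Stack: [0, 0]
BINARY_OP & → 0 & 0 = 0. Stack: [0]
STORE_FAST n → n=0. Stack: []
LOAD_FAST i → push 0. Stack: [0]
LOAD_CONST → push 1. Stack: [0, 1]
BINARY_OP + → 0 + 1 = 1. Stack: [1]
STORE_FAST i → i=1. Stack: []
LOAD_FAST i → push 1. Stack: [1]
LOAD_CONST → push 2. Stack: [1, 2]
COMPARE_OP bool(<) → 1 vs 2 = True. Stack: [True]
POP_JUMP_IF_FALSE → pop True; no jump. Stack: []
LOAD_FAST n → push 0. Stack: [0]
LOAD_CONST → push 12. Stack: [0, 12]
BINARY_OP ^ → 0 ^ 12 = 12. Stack: [12]
STORE_FAST n → n=12. Stack: []
LOAD_FAST_LOAD_FAST n,n → push 12,12. Stack: [12, 12]
BINARY_OP ^ → 12 ^ 12 = 0. Stack: [0]
STORE_FAST n → n=0. Stack: []
LOAD_FAST_LOAD_FAST n,n → push 0,0. Stack: [0, 0]
BINARY_OP & → 0 & 0 = 0. Stack: [0]
STORE_FAST n → n=0. Stack: []
LOAD_FAST i → push 1. Stack: [1]
LOAD_CONST → push 1. Stack: [1, 1]
BINARY_OP + → 1 + 1 = 2. Stack: [2]
STORE_FAST i → i=2. Stack: []
LOAD_FAST i → push 2. Stack: [2]
LOAD_CONST → push 2. Stack: [2, 2]
COMPARE_OP bool(<) → 2 vs 2 = False. Stack: [False]
POP_JUMP_IF_FALSE → pop False; jump. Stack: []
LOAD_FAST n → push 0. Stack: [0]
RETURN_VALUE → return 0.

0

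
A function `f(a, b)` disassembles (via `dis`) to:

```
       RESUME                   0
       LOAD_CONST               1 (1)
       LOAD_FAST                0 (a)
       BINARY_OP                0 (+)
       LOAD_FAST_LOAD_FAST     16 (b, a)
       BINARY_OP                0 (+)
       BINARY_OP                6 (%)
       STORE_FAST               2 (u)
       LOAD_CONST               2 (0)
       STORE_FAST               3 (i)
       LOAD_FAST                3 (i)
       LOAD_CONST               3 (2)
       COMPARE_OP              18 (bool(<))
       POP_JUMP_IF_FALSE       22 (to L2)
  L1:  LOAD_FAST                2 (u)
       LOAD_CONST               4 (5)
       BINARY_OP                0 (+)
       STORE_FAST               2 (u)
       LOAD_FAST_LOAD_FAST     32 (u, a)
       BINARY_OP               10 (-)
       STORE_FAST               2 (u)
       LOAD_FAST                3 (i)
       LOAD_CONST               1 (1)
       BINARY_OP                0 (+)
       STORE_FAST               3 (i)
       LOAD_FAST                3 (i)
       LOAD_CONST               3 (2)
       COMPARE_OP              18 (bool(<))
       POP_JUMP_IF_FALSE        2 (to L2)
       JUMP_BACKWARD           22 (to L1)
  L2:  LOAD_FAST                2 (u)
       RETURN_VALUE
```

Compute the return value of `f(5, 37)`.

LOAD_CONST → push 1. Stack: [1]
LOAD_FAST a → push 5. Stack: [1, 5]
BINARY_OP + → 1 + 5 = 6. Stack: [6]
LOAD_FAST_LOAD_FAST b,a → push 37,5. Stack: [6, 37, 5]
BINARY_OP + → 37 + 5 = 42. Stack: [6, 42]
BINARY_OP % → 6 % 42 = 6. Stack: [6]
STORE_FAST u → u=6. Stack: []
LOAD_CONST → push 0. Stack: [0]
STORE_FAST i → i=0. Stack: []
LOAD_FAST i → push 0. Stack: [0]
LOAD_CONST → push 2. Stack: [0, 2]
COMPARE_OP bool(<) → 0 vs 2 = True. Stack: [True]
POP_JUMP_IF_FALSE → pop True; no jump. Stack: []
LOAD_FAST u → push 6. Stack: [6]
LOAD_CONST → push 5. Stack: [6, 5]
BINARY_OP + → 6 + 5 = 11. Stack: [11]
STORE_FAST u → u=11. Stack: []
LOAD_FAST_LOAD_FAST u,a → push 11,5. Stack: [11, 5]
BINARY_OP - → 11 - 5 = 6. Stack: [6]
STORE_FAST u → u=6. Stack: []
LOAD_FAST i → push 0. Stack: [0]
LOAD_CONST → push 1. Stack: [0, 1]
BINARY_OP + → 0 + 1 = 1. Stack: [1]
STORE_FAST i → i=1. Stack: []
LOAD_FAST i → push 1. Stack: [1]
LOAD_CONST → push 2. Stack: [1, 2]
COMPARE_OP bool(<) → 1 vs 2 = True. Stack: [True]
POP_JUMP_IF_FALSE → pop True; no jump. Stack: []
LOAD_FAST u → push 6. Stack: [6]
LOAD_CONST → push 5. Stack: [6, 5]
BINARY_OP + → 6 + 5 = 11. Stack: [11]
STORE_FAST u → u=11. Stack: []
LOAD_FAST_LOAD_FAST u,a → push 11,5. Stack: [11, 5]
BINARY_OP - → 11 - 5 = 6. Stack: [6]
STORE_FAST u → u=6. Stack: []
LOAD_FAST i → push 1. Stack: [1]
LOAD_CONST → push 1. Stack: [1, 1]
BINARY_OP + → 1 + 1 = 2. Stack: [2]
STORE_FAST i → i=2. Stack: []
LOAD_FAST i → push 2. Stack: [2]
LOAD_CONST → push 2. Stack: [2, 2]
COMPARE_OP bool(<) → 2 vs 2 = False. Stack: [False]
POP_JUMP_IF_FALSE → pop False; jump. Stack: []
LOAD_FAST u → push 6. Stack: [6]
RETURN_VALUE → return 6.

6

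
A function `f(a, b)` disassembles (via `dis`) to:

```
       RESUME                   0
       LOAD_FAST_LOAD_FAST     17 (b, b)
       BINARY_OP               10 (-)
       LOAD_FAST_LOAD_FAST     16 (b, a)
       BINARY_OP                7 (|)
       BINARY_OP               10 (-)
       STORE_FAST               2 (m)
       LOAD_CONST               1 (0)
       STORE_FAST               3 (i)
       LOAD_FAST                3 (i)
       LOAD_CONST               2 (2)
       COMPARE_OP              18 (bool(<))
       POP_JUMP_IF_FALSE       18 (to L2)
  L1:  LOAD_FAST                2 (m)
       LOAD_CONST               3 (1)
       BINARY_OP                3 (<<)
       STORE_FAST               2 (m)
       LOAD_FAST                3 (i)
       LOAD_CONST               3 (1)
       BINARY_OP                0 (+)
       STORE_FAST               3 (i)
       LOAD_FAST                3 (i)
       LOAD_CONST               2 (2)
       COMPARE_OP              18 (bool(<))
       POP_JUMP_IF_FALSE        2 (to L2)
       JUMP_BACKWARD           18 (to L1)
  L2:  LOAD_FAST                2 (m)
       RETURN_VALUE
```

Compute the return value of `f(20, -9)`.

36

LOAD_FAST_LOAD_FAST b,b → push -9,-9. Stack: [-9, -9]
BINARY_OP - → -9 - -9 = 0. Stack: [0]
LOAD_FAST_LOAD_FAST b,a → push -9,20. Stack: [0, -9, 20]
BINARY_OP | → -9 | 20 = -9. Stack: [0, -9]
BINARY_OP - → 0 - -9 = 9. Stack: [9]
STORE_FAST m → m=9. Stack: []
LOAD_CONST → push 0. Stack: [0]
STORE_FAST i → i=0. Stack: []
LOAD_FAST i → push 0. Stack: [0]
LOAD_CONST → push 2. Stack: [0, 2]
COMPARE_OP bool(<) → 0 vs 2 = True. Stack: [True]
POP_JUMP_IF_FALSE → pop True; no jump. Stack: []
LOAD_FAST m → push 9. Stack: [9]
LOAD_CONST → push 1. Stack: [9, 1]
BINARY_OP << → 9 << 1 = 18. Stack: [18]
STORE_FAST m → m=18. Stack: []
LOAD_FAST i → push 0. Stack: [0]
LOAD_CONST → push 1. Stack: [0, 1]
BINARY_OP + → 0 + 1 = 1. Stack: [1]
STORE_FAST i → i=1. Stack: []
LOAD_FAST i → push 1. Stack: [1]
LOAD_CONST → push 2. Stack: [1, 2]
COMPARE_OP bool(<) → 1 vs 2 = True. Stack: [True]
POP_JUMP_IF_FALSE → pop True; no jump. Stack: []
LOAD_FAST m → push 18. Stack: [18]
LOAD_CONST → push 1. Stack: [18, 1]
BINARY_OP << → 18 << 1 = 36. Stack: [36]
STORE_FAST m → m=36. Stack: []
LOAD_FAST i → push 1. Stack: [1]
LOAD_CONST → push 1. Stack: [1, 1]
BINARY_OP + → 1 + 1 = 2. Stack: [2]
STORE_FAST i → i=2. Stack: []
LOAD_FAST i → push 2. Stack: [2]
LOAD_CONST → push 2. Stack: [2, 2]
COMPARE_OP bool(<) → 2 vs 2 = False. Stack: [False]
POP_JUMP_IF_FALSE → pop False; jump. Stack: []
LOAD_FAST m → push 36. Stack: [36]
RETURN_VALUE → return 36.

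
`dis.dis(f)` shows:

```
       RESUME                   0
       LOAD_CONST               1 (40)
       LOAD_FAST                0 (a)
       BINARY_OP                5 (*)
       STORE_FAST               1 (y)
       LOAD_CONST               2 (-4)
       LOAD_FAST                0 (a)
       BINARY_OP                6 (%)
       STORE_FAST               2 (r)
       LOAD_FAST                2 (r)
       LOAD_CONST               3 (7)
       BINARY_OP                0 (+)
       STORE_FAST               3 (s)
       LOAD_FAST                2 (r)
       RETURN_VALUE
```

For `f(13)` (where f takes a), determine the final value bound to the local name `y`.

LOAD_CONST → push 40. Stack: [40]
LOAD_FAST a → push 13. Stack: [40, 13]
BINARY_OP * → 40 * 13 = 520. Stack: [520]
STORE_FAST y → y=520. Stack: []
LOAD_CONST → push -4. Stack: [-4]
LOAD_FAST a → push 13. Stack: [-4, 13]
BINARY_OP % → -4 % 13 = 9. Stack: [9]
STORE_FAST r → r=9. Stack: []
LOAD_FAST r → push 9. Stack: [9]
LOAD_CONST → push 7. Stack: [9, 7]
BINARY_OP + → 9 + 7 = 16. Stack: [16]
STORE_FAST s → s=16. Stack: []
LOAD_FAST r → push 9. Stack: [9]
RETURN_VALUE → return 9.

520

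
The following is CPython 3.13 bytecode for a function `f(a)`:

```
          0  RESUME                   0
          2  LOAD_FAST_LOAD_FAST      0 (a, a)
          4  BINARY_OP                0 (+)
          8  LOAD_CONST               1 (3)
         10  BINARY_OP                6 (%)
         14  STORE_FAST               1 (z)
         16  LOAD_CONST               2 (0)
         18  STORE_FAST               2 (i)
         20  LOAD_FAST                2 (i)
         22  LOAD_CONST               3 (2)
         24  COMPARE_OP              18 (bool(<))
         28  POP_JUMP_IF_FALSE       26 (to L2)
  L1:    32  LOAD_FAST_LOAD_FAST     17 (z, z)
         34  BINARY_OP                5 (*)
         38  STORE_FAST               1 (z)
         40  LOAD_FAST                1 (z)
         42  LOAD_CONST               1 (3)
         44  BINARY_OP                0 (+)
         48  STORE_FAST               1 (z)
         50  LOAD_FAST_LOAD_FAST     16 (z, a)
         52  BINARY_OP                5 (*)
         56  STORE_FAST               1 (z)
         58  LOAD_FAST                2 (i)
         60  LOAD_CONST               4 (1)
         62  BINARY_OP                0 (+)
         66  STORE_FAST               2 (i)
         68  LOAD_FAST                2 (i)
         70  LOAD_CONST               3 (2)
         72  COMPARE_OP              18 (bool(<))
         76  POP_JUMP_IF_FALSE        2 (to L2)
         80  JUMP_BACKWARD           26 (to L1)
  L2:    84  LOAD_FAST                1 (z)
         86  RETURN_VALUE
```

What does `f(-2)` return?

-398

LOAD_FAST_LOAD_FAST a,a → push -2,-2. Stack: [-2, -2]
BINARY_OP + → -2 + -2 = -4. Stack: [-4]
LOAD_CONST → push 3. Stack: [-4, 3]
BINARY_OP % → -4 % 3 = 2. Stack: [2]
STORE_FAST z → z=2. Stack: []
LOAD_CONST → push 0. Stack: [0]
STORE_FAST i → i=0. Stack: []
LOAD_FAST i → push 0. Stack: [0]
LOAD_CONST → push 2. Stack: [0, 2]
COMPARE_OP bool(<) → 0 vs 2 = True. Stack: [True]
POP_JUMP_IF_FALSE → pop True; no jump. Stack: []
LOAD_FAST_LOAD_FAST z,z → push 2,2. Stack: [2, 2]
BINARY_OP * → 2 * 2 = 4. Stack: [4]
STORE_FAST z → z=4. Stack: []
LOAD_FAST z → push 4. Stack: [4]
LOAD_CONST → push 3. Stack: [4, 3]
BINARY_OP + → 4 + 3 = 7. Stack: [7]
STORE_FAST z → z=7. Stack: []
LOAD_FAST_LOAD_FAST z,a → push 7,-2. Stack: [7, -2]
BINARY_OP * → 7 * -2 = -14. Stack: [-14]
STORE_FAST z → z=-14. Stack: []
LOAD_FAST i → push 0. Stack: [0]
LOAD_CONST → push 1. Stack: [0, 1]
BINARY_OP + → 0 + 1 = 1. Stack: [1]
STORE_FAST i → i=1. Stack: []
LOAD_FAST i → push 1. Stack: [1]
LOAD_CONST → push 2. Stack: [1, 2]
COMPARE_OP bool(<) → 1 vs 2 = True. Stack: [True]
POP_JUMP_IF_FALSE → pop True; no jump. Stack: []
LOAD_FAST_LOAD_FAST z,z → push -14,-14. Stack: [-14, -14]
BINARY_OP * → -14 * -14 = 196. Stack: [196]
STORE_FAST z → z=196. Stack: []
LOAD_FAST z → push 196. Stack: [196]
LOAD_CONST → push 3. Stack: [196, 3]
BINARY_OP + → 196 + 3 = 199. Stack: [199]
STORE_FAST z → z=199. Stack: []
LOAD_FAST_LOAD_FAST z,a → push 199,-2. Stack: [199, -2]
BINARY_OP * → 199 * -2 = -398. Stack: [-398]
STORE_FAST z → z=-398. Stack: []
LOAD_FAST i → push 1. Stack: [1]
LOAD_CONST → push 1. Stack: [1, 1]
BINARY_OP + → 1 + 1 = 2. Stack: [2]
STORE_FAST i → i=2. Stack: []
LOAD_FAST i → push 2. Stack: [2]
LOAD_CONST → push 2. Stack: [2, 2]
COMPARE_OP bool(<) → 2 vs 2 = False. Stack: [False]
POP_JUMP_IF_FALSE → pop False; jump. Stack: []
LOAD_FAST z → push -398. Stack: [-398]
RETURN_VALUE → return -398.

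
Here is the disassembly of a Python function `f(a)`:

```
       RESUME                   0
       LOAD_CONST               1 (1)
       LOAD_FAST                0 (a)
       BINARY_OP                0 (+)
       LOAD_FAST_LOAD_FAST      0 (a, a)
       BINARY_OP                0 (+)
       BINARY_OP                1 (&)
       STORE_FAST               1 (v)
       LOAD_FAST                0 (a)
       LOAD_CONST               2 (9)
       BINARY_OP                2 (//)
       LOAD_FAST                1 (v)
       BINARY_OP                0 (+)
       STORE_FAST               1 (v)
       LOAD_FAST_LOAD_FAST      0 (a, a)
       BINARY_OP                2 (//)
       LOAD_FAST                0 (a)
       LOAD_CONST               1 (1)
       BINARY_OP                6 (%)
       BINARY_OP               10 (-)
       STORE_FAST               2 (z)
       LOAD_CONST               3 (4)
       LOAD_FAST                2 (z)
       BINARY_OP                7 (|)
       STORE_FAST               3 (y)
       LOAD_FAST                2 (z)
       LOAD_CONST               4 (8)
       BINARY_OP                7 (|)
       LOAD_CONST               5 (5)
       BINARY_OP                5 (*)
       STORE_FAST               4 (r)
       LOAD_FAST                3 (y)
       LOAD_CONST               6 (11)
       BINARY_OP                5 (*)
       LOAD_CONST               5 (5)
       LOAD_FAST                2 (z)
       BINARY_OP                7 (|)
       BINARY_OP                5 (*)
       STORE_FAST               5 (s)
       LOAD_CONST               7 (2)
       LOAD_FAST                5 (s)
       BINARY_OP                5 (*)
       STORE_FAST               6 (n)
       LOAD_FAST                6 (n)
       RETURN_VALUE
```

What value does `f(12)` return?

LOAD_CONST → push 1. Stack: [1]
LOAD_FAST a → push 12. Stack: [1, 12]
BINARY_OP + → 1 + 12 = 13. Stack: [13]
LOAD_FAST_LOAD_FAST a,a → push 12,12. Stack: [13, 12, 12]
BINARY_OP + → 12 + 12 = 24. Stack: [13, 24]
BINARY_OP & → 13 & 24 = 8. Stack: [8]
STORE_FAST v → v=8. Stack: []
LOAD_FAST a → push 12. Stack: [12]
LOAD_CONST → push 9. Stack: [12, 9]
BINARY_OP // → 12 // 9 = 1. Stack: [1]
LOAD_FAST v → push 8. Stack: [1, 8]
BINARY_OP + → 1 + 8 = 9. Stack: [9]
STORE_FAST v → v=9. Stack: []
LOAD_FAST_LOAD_FAST a,a → push 12,12. Stack: [12, 12]
BINARY_OP // → 12 // 12 = 1. Stack: [1]
LOAD_FAST a → push 12. Stack: [1, 12]
LOAD_CONST → push 1. Stack: [1, 12, 1]
BINARY_OP % → 12 % 1 = 0. Stack: [1, 0]
BINARY_OP - → 1 - 0 = 1. Stack: [1]
STORE_FAST z → z=1. Stack: []
LOAD_CONST → push 4. Stack: [4]
LOAD_FAST z → push 1. Stack: [4, 1]
BINARY_OP | → 4 | 1 = 5. Stack: [5]
STORE_FAST y → y=5. Stack: []
LOAD_FAST z → push 1. Stack: [1]
LOAD_CONST → push 8. Stack: [1, 8]
BINARY_OP | → 1 | 8 = 9. Stack: [9]
LOAD_CONST → push 5. Stack: [9, 5]
BINARY_OP * → 9 * 5 = 45. Stack: [45]
STORE_FAST r → r=45. Stack: []
LOAD_FAST y → push 5. Stack: [5]
LOAD_CONST → push 11. Stack: [5, 11]
BINARY_OP * → 5 * 11 = 55. Stack: [55]
LOAD_CONST → push 5. Stack: [55, 5]
LOAD_FAST z → push 1. Stack: [55, 5, 1]
BINARY_OP | → 5 | 1 = 5. Stack: [55, 5]
BINARY_OP * → 55 * 5 = 275. Stack: [275]
STORE_FAST s → s=275. Stack: []
LOAD_CONST → push 2. Stack: [2]
LOAD_FAST s → push 275. Stack: [2, 275]
BINARY_OP * → 2 * 275 = 550. Stack: [550]
STORE_FAST n → n=550. Stack: []
LOAD_FAST n → push 550. Stack: [550]
RETURN_VALUE → return 550.

550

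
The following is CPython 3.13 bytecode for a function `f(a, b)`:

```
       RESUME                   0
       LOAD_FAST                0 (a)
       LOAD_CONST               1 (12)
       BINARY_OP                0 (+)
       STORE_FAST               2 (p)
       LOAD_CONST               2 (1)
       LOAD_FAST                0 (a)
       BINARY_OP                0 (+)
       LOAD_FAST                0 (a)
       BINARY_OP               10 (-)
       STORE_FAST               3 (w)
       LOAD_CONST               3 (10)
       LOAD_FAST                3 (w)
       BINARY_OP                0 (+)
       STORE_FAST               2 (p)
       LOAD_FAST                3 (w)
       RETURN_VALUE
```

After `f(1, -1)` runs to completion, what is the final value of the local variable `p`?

11

LOAD_FAST a → push 1. Stack: [1]
LOAD_CONST → push 12. Stack: [1, 12]
BINARY_OP + → 1 + 12 = 13. Stack: [13]
STORE_FAST p → p=13. Stack: []
LOAD_CONST → push 1. Stack: [1]
LOAD_FAST a → push 1. Stack: [1, 1]
BINARY_OP + → 1 + 1 = 2. Stack: [2]
LOAD_FAST a → push 1. Stack: [2, 1]
BINARY_OP - → 2 - 1 = 1. Stack: [1]
STORE_FAST w → w=1. Stack: []
LOAD_CONST → push 10. Stack: [10]
LOAD_FAST w → push 1. Stack: [10, 1]
BINARY_OP + → 10 + 1 = 11. Stack: [11]
STORE_FAST p → p=11. Stack: []
LOAD_FAST w → push 1. Stack: [1]
RETURN_VALUE → return 1.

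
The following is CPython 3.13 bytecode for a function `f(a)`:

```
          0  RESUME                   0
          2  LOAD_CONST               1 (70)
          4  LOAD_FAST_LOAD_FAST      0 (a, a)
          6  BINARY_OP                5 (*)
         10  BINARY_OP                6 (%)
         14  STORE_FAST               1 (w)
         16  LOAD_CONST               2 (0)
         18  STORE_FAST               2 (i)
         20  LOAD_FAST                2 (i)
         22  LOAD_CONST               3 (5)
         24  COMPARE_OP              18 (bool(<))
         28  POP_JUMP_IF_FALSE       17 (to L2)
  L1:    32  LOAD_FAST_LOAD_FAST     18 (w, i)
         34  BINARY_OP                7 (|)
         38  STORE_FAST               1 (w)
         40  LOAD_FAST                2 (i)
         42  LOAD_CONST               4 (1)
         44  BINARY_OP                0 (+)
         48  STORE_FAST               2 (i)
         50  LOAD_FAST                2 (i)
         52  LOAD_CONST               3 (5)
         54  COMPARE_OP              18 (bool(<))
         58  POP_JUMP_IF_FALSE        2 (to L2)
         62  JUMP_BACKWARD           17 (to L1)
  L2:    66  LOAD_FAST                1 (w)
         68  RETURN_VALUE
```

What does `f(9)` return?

LOAD_CONST → push 70
LOAD_FAST_LOAD_FAST a,a → push 9,9
BINARY_OP * → 9 * 9 = 81
BINARY_OP % → 70 % 81 = 70
STORE_FAST w → w=70
LOAD_CONST → push 0
STORE_FAST i → i=0
LOAD_FAST i → push 0
LOAD_CONST → push 5
COMPARE_OP bool(<) → 0 vs 5 = True
POP_JUMP_IF_FALSE → pop True; no jump
LOAD_FAST_LOAD_FAST w,i → push 70,0
BINARY_OP | → 70 | 0 = 70
STORE_FAST w → w=70
LOAD_FAST i → push 0
LOAD_CONST → push 1
BINARY_OP + → 0 + 1 = 1
STORE_FAST i → i=1
LOAD_FAST i → push 1
LOAD_CONST → push 5
COMPARE_OP bool(<) → 1 vs 5 = True
POP_JUMP_IF_FALSE → pop True; no jump
LOAD_FAST_LOAD_FAST w,i → push 70,1
BINARY_OP | → 70 | 1 = 71
STORE_FAST w → w=71
LOAD_FAST i → push 1
LOAD_CONST → push 1
BINARY_OP + → 1 + 1 = 2
STORE_FAST i → i=2
LOAD_FAST i → push 2
LOAD_CONST → push 5
COMPARE_OP bool(<) → 2 vs 5 = True
POP_JUMP_IF_FALSE → pop True; no jump
LOAD_FAST_LOAD_FAST w,i → push 71,2
BINARY_OP | → 71 | 2 = 71
STORE_FAST w → w=71
LOAD_FAST i → push 2
LOAD_CONST → push 1
BINARY_OP + → 2 + 1 = 3
STORE_FAST i → i=3
LOAD_FAST i → push 3
LOAD_CONST → push 5
COMPARE_OP bool(<) → 3 vs 5 = True
POP_JUMP_IF_FALSE → pop True; no jump
LOAD_FAST_LOAD_FAST w,i → push 71,3
BINARY_OP | → 71 | 3 = 71
STORE_FAST w → w=71
LOAD_FAST i → push 3
LOAD_CONST → push 1
BINARY_OP + → 3 + 1 = 4
STORE_FAST i → i=4
LOAD_FAST i → push 4
LOAD_CONST → push 5
COMPARE_OP bool(<) → 4 vs 5 = True
POP_JUMP_IF_FALSE → pop True; no jump
LOAD_FAST_LOAD_FAST w,i → push 71,4
BINARY_OP | → 71 | 4 = 71
STORE_FAST w → w=71
LOAD_FAST i → push 4
LOAD_CONST → push 1
BINARY_OP + → 4 + 1 = 5
STORE_FAST i → i=5
LOAD_FAST i → push 5
LOAD_CONST → push 5
COMPARE_OP bool(<) → 5 vs 5 = False
POP_JUMP_IF_FALSE → pop False; jump
LOAD_FAST w → push 71
RETURN_VALUE → return 71.

71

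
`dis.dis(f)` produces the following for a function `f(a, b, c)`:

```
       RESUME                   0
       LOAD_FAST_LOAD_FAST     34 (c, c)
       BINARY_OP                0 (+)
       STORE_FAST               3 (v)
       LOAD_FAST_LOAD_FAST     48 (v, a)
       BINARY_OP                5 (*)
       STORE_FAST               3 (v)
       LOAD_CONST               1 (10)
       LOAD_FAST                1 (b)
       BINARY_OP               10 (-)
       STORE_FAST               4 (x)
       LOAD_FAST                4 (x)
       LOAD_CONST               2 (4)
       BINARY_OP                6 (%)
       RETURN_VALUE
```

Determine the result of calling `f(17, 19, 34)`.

LOAD_FAST_LOAD_FAST c,c → push 34,34. Stack: [34, 34]
BINARY_OP + → 34 + 34 = 68. Stack: [68]
STORE_FAST v → v=68. Stack: []
LOAD_FAST_LOAD_FAST v,a → push 68,17. Stack: [68, 17]
BINARY_OP * → 68 * 17 = 1156. Stack: [1156]
STORE_FAST v → v=1156. Stack: []
LOAD_CONST → push 10. Stack: [10]
LOAD_FAST b → push 19. Stack: [10, 19]
BINARY_OP - → 10 - 19 = -9. Stack: [-9]
STORE_FAST x → x=-9. Stack: []
LOAD_FAST x → push -9. Stack: [-9]
LOAD_CONST → push 4. Stack: [-9, 4]
BINARY_OP % → -9 % 4 = 3. Stack: [3]
RETURN_VALUE → return 3.

3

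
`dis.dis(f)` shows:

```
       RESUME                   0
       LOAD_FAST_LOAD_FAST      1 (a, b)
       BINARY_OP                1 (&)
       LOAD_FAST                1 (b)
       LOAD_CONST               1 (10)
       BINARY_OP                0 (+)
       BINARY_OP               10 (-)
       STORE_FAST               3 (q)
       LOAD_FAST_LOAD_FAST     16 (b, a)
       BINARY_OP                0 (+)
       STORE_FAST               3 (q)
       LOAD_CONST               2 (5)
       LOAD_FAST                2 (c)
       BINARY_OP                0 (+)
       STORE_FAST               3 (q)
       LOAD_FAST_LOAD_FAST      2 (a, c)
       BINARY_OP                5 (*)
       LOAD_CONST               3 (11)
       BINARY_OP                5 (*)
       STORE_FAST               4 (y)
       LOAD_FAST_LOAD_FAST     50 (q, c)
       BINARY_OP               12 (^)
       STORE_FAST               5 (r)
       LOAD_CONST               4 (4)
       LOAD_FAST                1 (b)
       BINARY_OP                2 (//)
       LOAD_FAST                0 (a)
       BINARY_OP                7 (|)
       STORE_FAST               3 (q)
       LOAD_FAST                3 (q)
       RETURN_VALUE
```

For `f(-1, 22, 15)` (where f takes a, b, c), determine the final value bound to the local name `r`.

27

LOAD_FAST_LOAD_FAST a,b → push -1,22. Stack: [-1, 22]
BINARY_OP & → -1 & 22 = 22. Stack: [22]
LOAD_FAST b → push 22. Stack: [22, 22]
LOAD_CONST → push 10. Stack: [22, 22, 10]
BINARY_OP + → 22 + 10 = 32. Stack: [22, 32]
BINARY_OP - → 22 - 32 = -10. Stack: [-10]
STORE_FAST q → q=-10. Stack: []
LOAD_FAST_LOAD_FAST b,a → push 22,-1. Stack: [22, -1]
BINARY_OP + → 22 + -1 = 21. Stack: [21]
STORE_FAST q → q=21. Stack: []
LOAD_CONST → push 5. Stack: [5]
LOAD_FAST c → push 15. Stack: [5, 15]
BINARY_OP + → 5 + 15 = 20. Stack: [20]
STORE_FAST q → q=20. Stack: []
LOAD_FAST_LOAD_FAST a,c → push -1,15. Stack: [-1, 15]
BINARY_OP * → -1 * 15 = -15. Stack: [-15]
LOAD_CONST → push 11. Stack: [-15, 11]
BINARY_OP * → -15 * 11 = -165. Stack: [-165]
STORE_FAST y → y=-165. Stack: []
LOAD_FAST_LOAD_FAST q,c → push 20,15. Stack: [20, 15]
BINARY_OP ^ → 20 ^ 15 = 27. Stack: [27]
STORE_FAST r → r=27. Stack: []
LOAD_CONST → push 4. Stack: [4]
LOAD_FAST b → push 22. Stack: [4, 22]
BINARY_OP // → 4 // 22 = 0. Stack: [0]
LOAD_FAST a → push -1. Stack: [0, -1]
BINARY_OP | → 0 | -1 = -1. Stack: [-1]
STORE_FAST q → q=-1. Stack: []
LOAD_FAST q → push -1. Stack: [-1]
RETURN_VALUE → return -1.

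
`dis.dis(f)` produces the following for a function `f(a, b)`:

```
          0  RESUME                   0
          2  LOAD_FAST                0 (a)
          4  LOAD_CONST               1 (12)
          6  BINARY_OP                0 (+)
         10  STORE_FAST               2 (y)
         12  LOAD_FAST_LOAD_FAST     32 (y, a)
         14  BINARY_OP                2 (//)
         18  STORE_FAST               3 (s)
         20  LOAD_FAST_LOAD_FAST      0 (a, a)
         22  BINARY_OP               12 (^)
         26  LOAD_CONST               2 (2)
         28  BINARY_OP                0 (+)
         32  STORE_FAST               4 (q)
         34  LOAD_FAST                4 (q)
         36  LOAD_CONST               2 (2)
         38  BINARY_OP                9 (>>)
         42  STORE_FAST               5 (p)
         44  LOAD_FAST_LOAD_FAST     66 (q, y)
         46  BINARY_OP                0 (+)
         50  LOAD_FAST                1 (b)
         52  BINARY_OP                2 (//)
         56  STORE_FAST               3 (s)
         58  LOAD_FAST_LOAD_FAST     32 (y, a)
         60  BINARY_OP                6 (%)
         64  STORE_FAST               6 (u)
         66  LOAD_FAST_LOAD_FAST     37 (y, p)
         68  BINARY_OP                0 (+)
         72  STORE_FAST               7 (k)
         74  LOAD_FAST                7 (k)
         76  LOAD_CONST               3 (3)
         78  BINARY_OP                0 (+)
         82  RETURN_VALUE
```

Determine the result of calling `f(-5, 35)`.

LOAD_FAST a → push -5. Stack: [-5]
LOAD_CONST → push 12. Stack: [-5, 12]
BINARY_OP + → -5 + 12 = 7. Stack: [7]
STORE_FAST y → y=7. Stack: []
LOAD_FAST_LOAD_FAST y,a → push 7,-5. Stack: [7, -5]
BINARY_OP // → 7 // -5 = -2. Stack: [-2]
STORE_FAST s → s=-2. Stack: []
LOAD_FAST_LOAD_FAST a,a → push -5,-5. Stack: [-5, -5]
BINARY_OP ^ → -5 ^ -5 = 0. Stack: [0]
LOAD_CONST → push 2. Stack: [0, 2]
BINARY_OP + → 0 + 2 = 2. Stack: [2]
STORE_FAST q → q=2. Stack: []
LOAD_FAST q → push 2. Stack: [2]
LOAD_CONST → push 2. Stack: [2, 2]
BINARY_OP >> → 2 >> 2 = 0. Stack: [0]
STORE_FAST p → p=0. Stack: []
LOAD_FAST_LOAD_FAST q,y → push 2,7. Stack: [2, 7]
BINARY_OP + → 2 + 7 = 9. Stack: [9]
LOAD_FAST b → push 35. Stack: [9, 35]
BINARY_OP // → 9 // 35 = 0. Stack: [0]
STORE_FAST s → s=0. Stack: []
LOAD_FAST_LOAD_FAST y,a → push 7,-5. Stack: [7, -5]
BINARY_OP % → 7 % -5 = -3. Stack: [-3]
STORE_FAST u → u=-3. Stack: []
LOAD_FAST_LOAD_FAST y,p → push 7,0. Stack: [7, 0]
BINARY_OP + → 7 + 0 = 7. Stack: [7]
STORE_FAST k → k=7. Stack: []
LOAD_FAST k → push 7. Stack: [7]
LOAD_CONST → push 3. Stack: [7, 3]
BINARY_OP + → 7 + 3 = 10. Stack: [10]
RETURN_VALUE → return 10.

10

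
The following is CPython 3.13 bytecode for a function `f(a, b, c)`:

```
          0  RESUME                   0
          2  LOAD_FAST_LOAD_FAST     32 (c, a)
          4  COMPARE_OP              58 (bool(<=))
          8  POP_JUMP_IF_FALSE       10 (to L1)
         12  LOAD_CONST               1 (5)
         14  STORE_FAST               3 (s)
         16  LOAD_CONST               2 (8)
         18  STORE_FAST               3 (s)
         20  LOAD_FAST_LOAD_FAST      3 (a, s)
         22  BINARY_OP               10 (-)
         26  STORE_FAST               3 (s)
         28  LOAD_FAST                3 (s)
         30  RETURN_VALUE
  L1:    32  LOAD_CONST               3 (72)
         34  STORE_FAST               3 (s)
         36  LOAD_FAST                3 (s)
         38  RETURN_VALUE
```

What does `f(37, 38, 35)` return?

29

LOAD_FAST_LOAD_FAST c,a → push 35,37. Stack: [35, 37]
COMPARE_OP bool(<=) → 35 vs 37 = True. Stack: [True]
POP_JUMP_IF_FALSE → pop True; no jump. Stack: []
LOAD_CONST → push 5. Stack: [5]
STORE_FAST s → s=5. Stack: []
LOAD_CONST → push 8. Stack: [8]
STORE_FAST s → s=8. Stack: []
LOAD_FAST_LOAD_FAST a,s → push 37,8. Stack: [37, 8]
BINARY_OP - → 37 - 8 = 29. Stack: [29]
STORE_FAST s → s=29. Stack: []
LOAD_FAST s → push 29. Stack: [29]
RETURN_VALUE → return 29.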